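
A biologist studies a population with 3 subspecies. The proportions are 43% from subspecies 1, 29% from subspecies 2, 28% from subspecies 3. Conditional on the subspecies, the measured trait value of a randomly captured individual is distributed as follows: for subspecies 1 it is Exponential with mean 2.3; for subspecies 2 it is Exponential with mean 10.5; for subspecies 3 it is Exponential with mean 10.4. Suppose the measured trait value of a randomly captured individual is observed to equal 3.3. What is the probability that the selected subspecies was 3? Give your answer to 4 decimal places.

Likelihoods f(3.3 | ·): 1: 0.103551; 2: 0.0695534; 3: 0.0700103.
Posterior ∝ prior × likelihood. Numerator for 3: 0.28·0.0700103 = 0.0196029.
Normalizing constant: 0.43·0.103551 + 0.29·0.0695534 + 0.28·0.0700103 = 0.0843002.
P(3 | observation) = 0.0196029 / 0.0843002 = 0.232536.

0.2325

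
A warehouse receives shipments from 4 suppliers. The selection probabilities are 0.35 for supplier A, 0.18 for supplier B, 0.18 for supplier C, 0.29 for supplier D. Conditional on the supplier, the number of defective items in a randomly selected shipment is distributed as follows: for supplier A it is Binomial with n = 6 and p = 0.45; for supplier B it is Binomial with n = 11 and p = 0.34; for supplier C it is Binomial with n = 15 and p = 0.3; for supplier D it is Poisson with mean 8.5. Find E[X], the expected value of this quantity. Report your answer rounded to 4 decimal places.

4.8932

Component means — A: 2.7; B: 3.74; C: 4.5; D: 8.5.
E[X] = 0.35·2.7 + 0.18·3.74 + 0.18·4.5 + 0.29·8.5 = 4.8932.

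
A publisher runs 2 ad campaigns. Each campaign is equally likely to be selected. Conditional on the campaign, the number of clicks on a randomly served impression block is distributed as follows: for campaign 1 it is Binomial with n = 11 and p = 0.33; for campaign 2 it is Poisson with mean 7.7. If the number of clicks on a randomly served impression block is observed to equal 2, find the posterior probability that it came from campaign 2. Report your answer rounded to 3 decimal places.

0.076

Likelihoods P(X=2 | ·): 1: 0.162954; 2: 0.0134241.
Posterior ∝ prior × likelihood. Numerator for 2: 0.5·0.0134241 = 0.00671203.
Normalizing constant: 0.5·0.162954 + 0.5·0.0134241 = 0.0881888.
P(2 | observation) = 0.00671203 / 0.0881888 = 0.0761098.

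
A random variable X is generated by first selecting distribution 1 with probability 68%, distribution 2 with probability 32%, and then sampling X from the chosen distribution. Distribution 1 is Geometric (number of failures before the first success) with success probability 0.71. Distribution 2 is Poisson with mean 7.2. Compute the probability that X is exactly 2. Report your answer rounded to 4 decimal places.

Conditional on each component, P(X = 2): 1: 0.059711; 2: 0.0193515.
By total probability, P(X = 2) = 0.68·0.059711 + 0.32·0.0193515 = 0.046796.

0.0468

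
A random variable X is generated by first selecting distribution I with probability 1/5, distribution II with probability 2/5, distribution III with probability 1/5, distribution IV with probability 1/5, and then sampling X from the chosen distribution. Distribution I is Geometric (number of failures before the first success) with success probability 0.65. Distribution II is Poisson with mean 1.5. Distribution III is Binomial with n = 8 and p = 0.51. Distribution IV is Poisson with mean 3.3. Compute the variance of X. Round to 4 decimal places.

Per component, I: μ=0.538462, E[X²]=1.11834; II: μ=1.5, E[X²]=3.75; III: μ=4.08, E[X²]=18.6456; IV: μ=3.3, E[X²]=14.19.
E[X] = 0.2·0.538462 + 0.4·1.5 + 0.2·4.08 + 0.2·3.3 = 2.18369.
E[X²] = 0.2·1.11834 + 0.4·3.75 + 0.2·18.6456 + 0.2·14.19 = 8.29079.
Var(X) = E[X²] − (E[X])² = 8.29079 − 4.76851 = 3.52228.

3.5223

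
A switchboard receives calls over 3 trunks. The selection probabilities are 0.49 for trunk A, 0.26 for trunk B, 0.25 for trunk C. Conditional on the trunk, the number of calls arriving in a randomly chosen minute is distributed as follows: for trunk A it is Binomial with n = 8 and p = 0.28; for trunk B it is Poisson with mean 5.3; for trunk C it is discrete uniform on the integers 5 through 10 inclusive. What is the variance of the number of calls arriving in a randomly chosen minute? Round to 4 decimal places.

Per component, A: μ=2.24, E[X²]=6.6304; B: μ=5.3, E[X²]=33.39; C: μ=7.5, E[X²]=59.1667.
E[X] = 0.49·2.24 + 0.26·5.3 + 0.25·7.5 = 4.3506.
E[X²] = 0.49·6.6304 + 0.26·33.39 + 0.25·59.1667 = 26.722.
Var(X) = E[X²] − (E[X])² = 26.722 − 18.9277 = 7.79424.

7.7942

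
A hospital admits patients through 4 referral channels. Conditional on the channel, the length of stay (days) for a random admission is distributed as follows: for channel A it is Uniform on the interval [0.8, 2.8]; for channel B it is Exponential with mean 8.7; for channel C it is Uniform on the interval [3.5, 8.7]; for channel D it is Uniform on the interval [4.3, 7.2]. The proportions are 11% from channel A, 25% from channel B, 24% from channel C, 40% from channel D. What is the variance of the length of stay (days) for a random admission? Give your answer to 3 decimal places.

Per component, A: μ=1.8, E[X²]=3.57333; B: μ=8.7, E[X²]=151.38; C: μ=6.1, E[X²]=39.4633; D: μ=5.75, E[X²]=33.7633.
E[X] = 0.11·1.8 + 0.25·8.7 + 0.24·6.1 + 0.4·5.75 = 6.137.
E[X²] = 0.11·3.57333 + 0.25·151.38 + 0.24·39.4633 + 0.4·33.7633 = 61.2146.
Var(X) = E[X²] − (E[X])² = 61.2146 − 37.6628 = 23.5518.

23.552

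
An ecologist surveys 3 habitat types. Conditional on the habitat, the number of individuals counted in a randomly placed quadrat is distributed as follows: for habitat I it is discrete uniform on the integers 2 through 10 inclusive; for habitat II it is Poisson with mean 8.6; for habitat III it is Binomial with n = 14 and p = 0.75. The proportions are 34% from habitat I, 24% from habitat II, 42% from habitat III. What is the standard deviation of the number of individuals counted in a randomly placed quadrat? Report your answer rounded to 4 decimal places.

3.0398

Per component, I: μ=6, E[X²]=42.6667; II: μ=8.6, E[X²]=82.56; III: μ=10.5, E[X²]=112.875.
E[X] = 0.34·6 + 0.24·8.6 + 0.42·10.5 = 8.514.
E[X²] = 0.34·42.6667 + 0.24·82.56 + 0.42·112.875 = 81.7286.
Var(X) = E[X²] − (E[X])² = 81.7286 − 72.4882 = 9.24037.
SD(X) = √9.24037 = 3.0398.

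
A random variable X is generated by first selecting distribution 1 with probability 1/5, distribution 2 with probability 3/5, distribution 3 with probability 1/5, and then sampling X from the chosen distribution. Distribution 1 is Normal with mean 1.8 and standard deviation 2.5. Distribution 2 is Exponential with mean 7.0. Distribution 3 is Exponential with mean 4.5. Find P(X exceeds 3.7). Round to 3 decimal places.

Conditional on each component, P(X > 3.7): 1: 0.223627; 2: 0.589446; 3: 0.439454.
By total probability, P(X > 3.7) = 0.2·0.223627 + 0.6·0.589446 + 0.2·0.439454 = 0.486284.

0.486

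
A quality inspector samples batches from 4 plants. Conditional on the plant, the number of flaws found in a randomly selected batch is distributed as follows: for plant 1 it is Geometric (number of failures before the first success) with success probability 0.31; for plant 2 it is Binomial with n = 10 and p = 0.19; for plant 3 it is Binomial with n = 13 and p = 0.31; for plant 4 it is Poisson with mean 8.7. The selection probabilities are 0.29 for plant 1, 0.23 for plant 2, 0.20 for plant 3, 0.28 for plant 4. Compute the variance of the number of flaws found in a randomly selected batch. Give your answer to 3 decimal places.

13.436

Per component, 1: μ=2.22581, E[X²]=12.1342; 2: μ=1.9, E[X²]=5.149; 3: μ=4.03, E[X²]=19.0216; 4: μ=8.7, E[X²]=84.39.
E[X] = 0.29·2.22581 + 0.23·1.9 + 0.2·4.03 + 0.28·8.7 = 4.32448.
E[X²] = 0.29·12.1342 + 0.23·5.149 + 0.2·19.0216 + 0.28·84.39 = 32.1367.
Var(X) = E[X²] − (E[X])² = 32.1367 − 18.7012 = 13.4356.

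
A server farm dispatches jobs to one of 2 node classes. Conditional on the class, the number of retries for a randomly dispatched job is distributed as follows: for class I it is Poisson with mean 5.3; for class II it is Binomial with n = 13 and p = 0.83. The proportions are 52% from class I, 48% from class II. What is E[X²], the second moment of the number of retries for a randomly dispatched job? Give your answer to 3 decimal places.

74.127

For each component E[X²] = Var + (mean)², giving I: 33.39; II: 118.258.
Overall E[X²] = 0.52·33.39 + 0.48·118.258 = 74.1268.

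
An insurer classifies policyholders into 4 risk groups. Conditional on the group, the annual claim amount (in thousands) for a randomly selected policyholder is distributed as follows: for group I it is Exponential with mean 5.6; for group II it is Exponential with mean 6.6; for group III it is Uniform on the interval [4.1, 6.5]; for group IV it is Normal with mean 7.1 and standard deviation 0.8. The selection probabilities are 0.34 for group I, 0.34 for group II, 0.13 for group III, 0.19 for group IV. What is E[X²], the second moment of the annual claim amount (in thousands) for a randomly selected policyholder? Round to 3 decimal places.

For each component E[X²] = Var + (mean)², giving I: 62.72; II: 87.12; III: 28.57; IV: 51.05.
Overall E[X²] = 0.34·62.72 + 0.34·87.12 + 0.13·28.57 + 0.19·51.05 = 64.3592.

64.359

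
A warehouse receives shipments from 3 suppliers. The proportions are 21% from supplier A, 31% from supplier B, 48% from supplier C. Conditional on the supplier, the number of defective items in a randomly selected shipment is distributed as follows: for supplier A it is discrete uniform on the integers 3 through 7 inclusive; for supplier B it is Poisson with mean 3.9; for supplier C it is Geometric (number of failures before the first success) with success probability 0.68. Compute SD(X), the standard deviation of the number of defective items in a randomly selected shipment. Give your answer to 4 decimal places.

2.4203

Per component, A: μ=5, E[X²]=27; B: μ=3.9, E[X²]=19.11; C: μ=0.470588, E[X²]=0.913495.
E[X] = 0.21·5 + 0.31·3.9 + 0.48·0.470588 = 2.48488.
E[X²] = 0.21·27 + 0.31·19.11 + 0.48·0.913495 = 12.0326.
Var(X) = E[X²] − (E[X])² = 12.0326 − 6.17464 = 5.85794.
SD(X) = √5.85794 = 2.42032.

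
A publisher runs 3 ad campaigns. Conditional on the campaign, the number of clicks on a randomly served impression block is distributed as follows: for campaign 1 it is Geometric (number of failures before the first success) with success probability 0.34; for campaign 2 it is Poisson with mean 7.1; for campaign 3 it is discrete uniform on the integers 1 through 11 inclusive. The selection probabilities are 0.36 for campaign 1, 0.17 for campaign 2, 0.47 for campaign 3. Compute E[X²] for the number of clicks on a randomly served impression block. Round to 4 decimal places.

For each component E[X²] = Var + (mean)², giving 1: 9.47751; 2: 57.51; 3: 46.
Overall E[X²] = 0.36·9.47751 + 0.17·57.51 + 0.47·46 = 34.8086.

34.8086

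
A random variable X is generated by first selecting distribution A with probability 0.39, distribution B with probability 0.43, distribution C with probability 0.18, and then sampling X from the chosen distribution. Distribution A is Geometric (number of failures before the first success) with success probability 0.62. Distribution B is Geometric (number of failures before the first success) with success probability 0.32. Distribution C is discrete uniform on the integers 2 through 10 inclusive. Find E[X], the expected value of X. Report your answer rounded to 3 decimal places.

2.233

Component means — A: 0.612903; B: 2.125; C: 6.
E[X] = 0.39·0.612903 + 0.43·2.125 + 0.18·6 = 2.23278.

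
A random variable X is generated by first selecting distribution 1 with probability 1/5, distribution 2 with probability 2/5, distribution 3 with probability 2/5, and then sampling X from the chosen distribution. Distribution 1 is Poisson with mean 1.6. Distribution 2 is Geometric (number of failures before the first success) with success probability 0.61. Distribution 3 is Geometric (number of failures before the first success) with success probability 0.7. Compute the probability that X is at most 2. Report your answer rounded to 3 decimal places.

Conditional on each component, P(X ≤ 2): 1: 0.783358; 2: 0.940681; 3: 0.973.
By total probability, P(X ≤ 2) = 0.2·0.783358 + 0.4·0.940681 + 0.4·0.973 = 0.922144.

0.922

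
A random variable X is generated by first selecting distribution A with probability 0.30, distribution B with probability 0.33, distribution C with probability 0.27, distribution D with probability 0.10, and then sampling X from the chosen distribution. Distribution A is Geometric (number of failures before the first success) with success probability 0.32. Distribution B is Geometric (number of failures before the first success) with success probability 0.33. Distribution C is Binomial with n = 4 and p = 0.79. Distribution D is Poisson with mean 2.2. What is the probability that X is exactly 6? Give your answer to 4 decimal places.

Conditional on each component, P(X = 6): A: 0.0316376; B: 0.0298513; C: 0; D: 0.0174484.
By total probability, P(X = 6) = 0.3·0.0316376 + 0.33·0.0298513 + 0.27·0 + 0.1·0.0174484 = 0.021087.

0.0211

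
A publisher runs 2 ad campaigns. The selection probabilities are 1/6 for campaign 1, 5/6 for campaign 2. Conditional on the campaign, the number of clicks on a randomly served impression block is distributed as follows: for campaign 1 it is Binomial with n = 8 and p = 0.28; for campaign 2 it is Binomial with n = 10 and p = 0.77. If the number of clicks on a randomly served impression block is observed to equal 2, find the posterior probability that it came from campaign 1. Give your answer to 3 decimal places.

0.997

Likelihoods P(X=2 | ·): 1: 0.305822; 2: 0.000208938.
Posterior ∝ prior × likelihood. Numerator for 1: 0.166667·0.305822 = 0.0509704.
Normalizing constant: 0.166667·0.305822 + 0.833333·0.000208938 = 0.0511445.
P(1 | observation) = 0.0509704 / 0.0511445 = 0.996596.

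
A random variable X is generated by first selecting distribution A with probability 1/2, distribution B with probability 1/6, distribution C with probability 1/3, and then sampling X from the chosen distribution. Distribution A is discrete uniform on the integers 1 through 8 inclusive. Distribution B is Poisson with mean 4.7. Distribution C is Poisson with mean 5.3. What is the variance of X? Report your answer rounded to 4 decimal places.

5.3050

Per component, A: μ=4.5, E[X²]=25.5; B: μ=4.7, E[X²]=26.79; C: μ=5.3, E[X²]=33.39.
E[X] = 0.5·4.5 + 0.166667·4.7 + 0.333333·5.3 = 4.8.
E[X²] = 0.5·25.5 + 0.166667·26.79 + 0.333333·33.39 = 28.345.
Var(X) = E[X²] − (E[X])² = 28.345 − 23.04 = 5.305.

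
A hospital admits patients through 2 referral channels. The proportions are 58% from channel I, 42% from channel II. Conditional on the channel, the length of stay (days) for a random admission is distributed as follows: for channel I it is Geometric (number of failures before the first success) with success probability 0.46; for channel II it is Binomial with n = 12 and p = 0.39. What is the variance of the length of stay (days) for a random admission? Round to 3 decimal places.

Per component, I: μ=1.17391, E[X²]=3.93006; II: μ=4.68, E[X²]=24.7572.
E[X] = 0.58·1.17391 + 0.42·4.68 = 2.64647.
E[X²] = 0.58·3.93006 + 0.42·24.7572 = 12.6775.
Var(X) = E[X²] − (E[X])² = 12.6775 − 7.0038 = 5.67366.

5.674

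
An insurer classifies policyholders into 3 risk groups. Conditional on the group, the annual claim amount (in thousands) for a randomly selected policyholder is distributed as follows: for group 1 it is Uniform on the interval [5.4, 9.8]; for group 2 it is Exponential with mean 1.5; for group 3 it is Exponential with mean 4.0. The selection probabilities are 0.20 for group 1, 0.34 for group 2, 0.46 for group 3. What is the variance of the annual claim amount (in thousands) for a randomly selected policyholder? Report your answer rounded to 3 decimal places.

Per component, 1: μ=7.6, E[X²]=59.3733; 2: μ=1.5, E[X²]=4.5; 3: μ=4, E[X²]=32.
E[X] = 0.2·7.6 + 0.34·1.5 + 0.46·4 = 3.87.
E[X²] = 0.2·59.3733 + 0.34·4.5 + 0.46·32 = 28.1247.
Var(X) = E[X²] − (E[X])² = 28.1247 − 14.9769 = 13.1478.

13.148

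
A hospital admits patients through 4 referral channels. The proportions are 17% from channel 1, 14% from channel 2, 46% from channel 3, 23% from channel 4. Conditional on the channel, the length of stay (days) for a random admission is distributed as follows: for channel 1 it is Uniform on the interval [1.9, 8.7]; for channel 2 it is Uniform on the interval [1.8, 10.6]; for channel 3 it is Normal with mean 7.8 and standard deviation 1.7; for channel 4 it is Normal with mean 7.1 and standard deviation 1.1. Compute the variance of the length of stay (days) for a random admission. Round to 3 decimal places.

4.044

Per component, 1: μ=5.3, E[X²]=31.9433; 2: μ=6.2, E[X²]=44.8933; 3: μ=7.8, E[X²]=63.73; 4: μ=7.1, E[X²]=51.62.
E[X] = 0.17·5.3 + 0.14·6.2 + 0.46·7.8 + 0.23·7.1 = 6.99.
E[X²] = 0.17·31.9433 + 0.14·44.8933 + 0.46·63.73 + 0.23·51.62 = 52.9038.
Var(X) = E[X²] − (E[X])² = 52.9038 − 48.8601 = 4.04373.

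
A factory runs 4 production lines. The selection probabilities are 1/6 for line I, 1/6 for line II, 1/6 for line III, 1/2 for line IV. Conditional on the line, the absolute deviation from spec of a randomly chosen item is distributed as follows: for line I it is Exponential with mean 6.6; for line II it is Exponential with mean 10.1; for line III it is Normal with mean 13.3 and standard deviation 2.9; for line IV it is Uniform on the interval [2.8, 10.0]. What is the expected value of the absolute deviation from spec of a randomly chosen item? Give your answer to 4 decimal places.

8.2000

Component means — I: 6.6; II: 10.1; III: 13.3; IV: 6.4.
E[X] = 0.166667·6.6 + 0.166667·10.1 + 0.166667·13.3 + 0.5·6.4 = 8.2.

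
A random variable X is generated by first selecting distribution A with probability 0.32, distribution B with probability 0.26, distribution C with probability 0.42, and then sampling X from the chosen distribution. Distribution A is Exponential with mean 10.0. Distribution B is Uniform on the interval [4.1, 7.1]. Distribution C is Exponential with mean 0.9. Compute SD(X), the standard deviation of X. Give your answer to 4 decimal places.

Per component, A: μ=10, E[X²]=200; B: μ=5.6, E[X²]=32.11; C: μ=0.9, E[X²]=1.62.
E[X] = 0.32·10 + 0.26·5.6 + 0.42·0.9 = 5.034.
E[X²] = 0.32·200 + 0.26·32.11 + 0.42·1.62 = 73.029.
Var(X) = E[X²] − (E[X])² = 73.029 − 25.3412 = 47.6878.
SD(X) = √47.6878 = 6.90564.

6.9056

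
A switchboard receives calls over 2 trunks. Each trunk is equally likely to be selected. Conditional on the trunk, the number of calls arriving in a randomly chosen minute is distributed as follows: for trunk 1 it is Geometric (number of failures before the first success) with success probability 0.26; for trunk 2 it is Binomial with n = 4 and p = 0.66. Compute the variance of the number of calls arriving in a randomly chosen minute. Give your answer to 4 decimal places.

Per component, 1: μ=2.84615, E[X²]=19.0473; 2: μ=2.64, E[X²]=7.8672.
E[X] = 0.5·2.84615 + 0.5·2.64 = 2.74308.
E[X²] = 0.5·19.0473 + 0.5·7.8672 = 13.4573.
Var(X) = E[X²] − (E[X])² = 13.4573 − 7.52447 = 5.9328.

5.9328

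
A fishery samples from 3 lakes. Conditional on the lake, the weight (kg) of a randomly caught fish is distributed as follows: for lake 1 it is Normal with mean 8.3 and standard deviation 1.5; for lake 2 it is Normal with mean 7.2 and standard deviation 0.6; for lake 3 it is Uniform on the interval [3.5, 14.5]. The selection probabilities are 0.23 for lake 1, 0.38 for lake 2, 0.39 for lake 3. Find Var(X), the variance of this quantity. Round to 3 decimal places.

5.217

Per component, 1: μ=8.3, E[X²]=71.14; 2: μ=7.2, E[X²]=52.2; 3: μ=9, E[X²]=91.0833.
E[X] = 0.23·8.3 + 0.38·7.2 + 0.39·9 = 8.155.
E[X²] = 0.23·71.14 + 0.38·52.2 + 0.39·91.0833 = 71.7207.
Var(X) = E[X²] − (E[X])² = 71.7207 − 66.504 = 5.21667.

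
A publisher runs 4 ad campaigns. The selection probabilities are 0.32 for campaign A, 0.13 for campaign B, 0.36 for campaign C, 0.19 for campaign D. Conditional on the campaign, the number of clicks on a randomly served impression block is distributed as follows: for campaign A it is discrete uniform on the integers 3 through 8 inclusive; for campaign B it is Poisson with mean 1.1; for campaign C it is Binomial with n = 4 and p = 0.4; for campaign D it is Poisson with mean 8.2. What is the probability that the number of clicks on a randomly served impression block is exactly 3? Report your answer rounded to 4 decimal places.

0.1230

Conditional on each campaign, P(X = 3): A: 0.166667; B: 0.0738419; C: 0.1536; D: 0.0252392.
By total probability, P(X = 3) = 0.32·0.166667 + 0.13·0.0738419 + 0.36·0.1536 + 0.19·0.0252392 = 0.123024.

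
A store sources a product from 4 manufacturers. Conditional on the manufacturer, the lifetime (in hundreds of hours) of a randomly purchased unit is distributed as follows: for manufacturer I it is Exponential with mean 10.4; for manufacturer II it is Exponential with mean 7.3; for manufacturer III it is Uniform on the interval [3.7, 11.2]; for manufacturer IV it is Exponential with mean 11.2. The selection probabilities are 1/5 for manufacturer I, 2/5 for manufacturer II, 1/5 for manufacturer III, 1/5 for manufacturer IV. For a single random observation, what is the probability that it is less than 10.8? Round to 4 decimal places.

0.7512

Conditional on each manufacturer, P(X < 10.8): I: 0.646001; II: 0.772238; III: 0.946667; IV: 0.618745.
By total probability, P(X < 10.8) = 0.2·0.646001 + 0.4·0.772238 + 0.2·0.946667 + 0.2·0.618745 = 0.751177.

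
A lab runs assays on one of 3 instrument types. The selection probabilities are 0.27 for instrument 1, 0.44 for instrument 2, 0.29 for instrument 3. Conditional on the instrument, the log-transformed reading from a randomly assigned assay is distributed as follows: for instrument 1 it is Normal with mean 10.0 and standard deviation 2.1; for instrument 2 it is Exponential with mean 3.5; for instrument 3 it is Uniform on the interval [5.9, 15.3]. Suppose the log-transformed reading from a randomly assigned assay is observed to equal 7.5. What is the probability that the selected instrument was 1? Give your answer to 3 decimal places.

0.356

Likelihoods f(7.5 | ·): 1: 0.0935282; 2: 0.0335198; 3: 0.106383.
Posterior ∝ prior × likelihood. Numerator for 1: 0.27·0.0935282 = 0.0252526.
Normalizing constant: 0.27·0.0935282 + 0.44·0.0335198 + 0.29·0.106383 = 0.0708524.
P(1 | observation) = 0.0252526 / 0.0708524 = 0.356412.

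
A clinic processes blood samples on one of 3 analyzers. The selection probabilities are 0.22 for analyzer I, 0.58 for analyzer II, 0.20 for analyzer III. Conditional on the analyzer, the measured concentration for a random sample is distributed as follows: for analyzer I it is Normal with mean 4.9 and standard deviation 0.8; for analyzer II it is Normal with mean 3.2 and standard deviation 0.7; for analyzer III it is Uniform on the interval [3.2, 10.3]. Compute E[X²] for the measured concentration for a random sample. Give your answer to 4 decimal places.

For each component E[X²] = Var + (mean)², giving I: 24.65; II: 10.73; III: 49.7633.
Overall E[X²] = 0.22·24.65 + 0.58·10.73 + 0.2·49.7633 = 21.5991.

21.5991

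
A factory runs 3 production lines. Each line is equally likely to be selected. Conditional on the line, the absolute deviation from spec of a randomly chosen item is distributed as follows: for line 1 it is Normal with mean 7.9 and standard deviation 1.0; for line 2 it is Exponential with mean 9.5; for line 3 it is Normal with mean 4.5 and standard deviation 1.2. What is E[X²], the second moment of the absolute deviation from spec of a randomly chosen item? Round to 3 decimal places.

88.533

For each component E[X²] = Var + (mean)², giving 1: 63.41; 2: 180.5; 3: 21.69.
Overall E[X²] = 0.333333·63.41 + 0.333333·180.5 + 0.333333·21.69 = 88.5333.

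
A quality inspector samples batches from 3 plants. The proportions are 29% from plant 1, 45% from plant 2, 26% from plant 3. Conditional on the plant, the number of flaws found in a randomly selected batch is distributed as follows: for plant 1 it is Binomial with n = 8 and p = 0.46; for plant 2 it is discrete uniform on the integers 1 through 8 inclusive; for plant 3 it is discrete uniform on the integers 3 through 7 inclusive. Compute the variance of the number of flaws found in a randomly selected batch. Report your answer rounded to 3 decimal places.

3.707

Per component, 1: μ=3.68, E[X²]=15.5296; 2: μ=4.5, E[X²]=25.5; 3: μ=5, E[X²]=27.
E[X] = 0.29·3.68 + 0.45·4.5 + 0.26·5 = 4.3922.
E[X²] = 0.29·15.5296 + 0.45·25.5 + 0.26·27 = 22.9986.
Var(X) = E[X²] − (E[X])² = 22.9986 − 19.2914 = 3.70716.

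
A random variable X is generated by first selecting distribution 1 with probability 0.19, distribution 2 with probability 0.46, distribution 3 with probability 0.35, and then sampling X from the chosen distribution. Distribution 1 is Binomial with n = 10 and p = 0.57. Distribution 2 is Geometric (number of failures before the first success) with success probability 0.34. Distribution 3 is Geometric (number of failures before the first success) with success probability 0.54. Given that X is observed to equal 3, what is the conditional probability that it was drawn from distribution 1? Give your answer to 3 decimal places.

0.153

Likelihoods P(X=3 | ·): 1: 0.0604067; 2: 0.0977486; 3: 0.0525614.
Posterior ∝ prior × likelihood. Numerator for 1: 0.19·0.0604067 = 0.0114773.
Normalizing constant: 0.19·0.0604067 + 0.46·0.0977486 + 0.35·0.0525614 = 0.0748381.
P(1 | observation) = 0.0114773 / 0.0748381 = 0.153361.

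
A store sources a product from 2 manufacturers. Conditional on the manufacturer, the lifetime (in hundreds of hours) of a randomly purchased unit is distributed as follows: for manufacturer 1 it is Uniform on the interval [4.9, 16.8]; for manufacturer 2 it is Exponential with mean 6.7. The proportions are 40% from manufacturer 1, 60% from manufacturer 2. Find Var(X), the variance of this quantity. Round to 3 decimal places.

35.788

Per component, 1: μ=10.85, E[X²]=129.523; 2: μ=6.7, E[X²]=89.78.
E[X] = 0.4·10.85 + 0.6·6.7 = 8.36.
E[X²] = 0.4·129.523 + 0.6·89.78 = 105.677.
Var(X) = E[X²] − (E[X])² = 105.677 − 69.8896 = 35.7877.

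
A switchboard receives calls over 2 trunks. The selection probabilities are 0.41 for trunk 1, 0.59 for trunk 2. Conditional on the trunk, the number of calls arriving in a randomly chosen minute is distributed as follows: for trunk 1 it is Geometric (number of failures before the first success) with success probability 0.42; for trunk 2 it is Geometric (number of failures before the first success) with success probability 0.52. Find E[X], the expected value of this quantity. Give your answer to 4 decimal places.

Component means — 1: 1.38095; 2: 0.923077.
E[X] = 0.41·1.38095 + 0.59·0.923077 = 1.11081.

1.1108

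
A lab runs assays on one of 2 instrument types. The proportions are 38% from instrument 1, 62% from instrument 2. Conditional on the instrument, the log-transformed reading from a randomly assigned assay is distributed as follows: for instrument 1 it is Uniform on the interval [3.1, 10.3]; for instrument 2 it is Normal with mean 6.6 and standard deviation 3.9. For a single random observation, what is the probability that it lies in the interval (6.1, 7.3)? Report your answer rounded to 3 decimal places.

Conditional on each instrument, P(6.1 < X < 7.3): 1: 0.166667; 2: 0.122229.
By total probability, P(6.1 < X < 7.3) = 0.38·0.166667 + 0.62·0.122229 = 0.139115.

0.139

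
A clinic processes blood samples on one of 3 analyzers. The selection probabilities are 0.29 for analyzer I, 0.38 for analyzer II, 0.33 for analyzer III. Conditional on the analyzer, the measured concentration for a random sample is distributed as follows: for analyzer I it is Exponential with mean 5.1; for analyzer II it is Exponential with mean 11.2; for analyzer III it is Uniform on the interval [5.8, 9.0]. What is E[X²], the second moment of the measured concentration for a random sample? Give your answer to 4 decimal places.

128.7726

For each component E[X²] = Var + (mean)², giving I: 52.02; II: 250.88; III: 55.6133.
Overall E[X²] = 0.29·52.02 + 0.38·250.88 + 0.33·55.6133 = 128.773.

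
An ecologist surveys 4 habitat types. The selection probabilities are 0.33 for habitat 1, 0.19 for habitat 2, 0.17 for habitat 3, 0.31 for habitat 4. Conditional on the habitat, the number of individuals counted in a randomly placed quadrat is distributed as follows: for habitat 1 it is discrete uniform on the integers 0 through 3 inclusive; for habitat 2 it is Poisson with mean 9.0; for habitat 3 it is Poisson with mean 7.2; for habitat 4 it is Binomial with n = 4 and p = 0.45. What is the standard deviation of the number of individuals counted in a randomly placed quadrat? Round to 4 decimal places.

3.7023

Per component, 1: μ=1.5, E[X²]=3.5; 2: μ=9, E[X²]=90; 3: μ=7.2, E[X²]=59.04; 4: μ=1.8, E[X²]=4.23.
E[X] = 0.33·1.5 + 0.19·9 + 0.17·7.2 + 0.31·1.8 = 3.987.
E[X²] = 0.33·3.5 + 0.19·90 + 0.17·59.04 + 0.31·4.23 = 29.6031.
Var(X) = E[X²] − (E[X])² = 29.6031 − 15.8962 = 13.7069.
SD(X) = √13.7069 = 3.70229.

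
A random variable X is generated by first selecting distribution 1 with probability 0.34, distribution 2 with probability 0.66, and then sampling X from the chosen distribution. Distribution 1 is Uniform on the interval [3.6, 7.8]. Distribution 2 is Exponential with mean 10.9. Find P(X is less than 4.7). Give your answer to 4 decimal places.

0.3202

Conditional on each component, P(X < 4.7): 1: 0.261905; 2: 0.350266.
By total probability, P(X < 4.7) = 0.34·0.261905 + 0.66·0.350266 = 0.320223.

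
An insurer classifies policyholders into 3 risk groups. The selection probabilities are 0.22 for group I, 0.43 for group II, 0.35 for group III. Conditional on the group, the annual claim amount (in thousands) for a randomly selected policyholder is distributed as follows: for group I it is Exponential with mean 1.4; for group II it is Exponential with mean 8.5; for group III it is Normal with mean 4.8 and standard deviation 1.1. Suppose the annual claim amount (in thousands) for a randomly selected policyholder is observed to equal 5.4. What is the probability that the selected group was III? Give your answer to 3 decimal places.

0.784

Likelihoods f(5.4 | ·): I: 0.0150916; II: 0.062327; III: 0.312544.
Posterior ∝ prior × likelihood. Numerator for III: 0.35·0.312544 = 0.109391.
Normalizing constant: 0.22·0.0150916 + 0.43·0.062327 + 0.35·0.312544 = 0.139511.
P(III | observation) = 0.109391 / 0.139511 = 0.784098.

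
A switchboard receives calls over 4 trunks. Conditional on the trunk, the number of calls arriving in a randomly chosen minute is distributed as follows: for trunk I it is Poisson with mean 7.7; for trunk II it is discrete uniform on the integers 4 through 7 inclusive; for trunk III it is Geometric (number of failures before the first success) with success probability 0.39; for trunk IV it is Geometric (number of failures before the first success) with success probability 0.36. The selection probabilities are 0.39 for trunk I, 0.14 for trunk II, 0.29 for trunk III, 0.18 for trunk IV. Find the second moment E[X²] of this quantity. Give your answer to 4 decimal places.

For each component E[X²] = Var + (mean)², giving I: 66.99; II: 31.5; III: 6.45694; IV: 8.09877.
Overall E[X²] = 0.39·66.99 + 0.14·31.5 + 0.29·6.45694 + 0.18·8.09877 = 33.8664.

33.8664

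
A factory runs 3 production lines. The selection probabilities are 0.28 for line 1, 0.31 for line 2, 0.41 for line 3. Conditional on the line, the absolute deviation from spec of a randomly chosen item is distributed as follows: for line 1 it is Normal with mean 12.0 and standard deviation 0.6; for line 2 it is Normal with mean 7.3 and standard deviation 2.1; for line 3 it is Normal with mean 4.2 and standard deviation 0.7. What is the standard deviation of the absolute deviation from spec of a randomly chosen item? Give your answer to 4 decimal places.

3.4340

Per component, 1: μ=12, E[X²]=144.36; 2: μ=7.3, E[X²]=57.7; 3: μ=4.2, E[X²]=18.13.
E[X] = 0.28·12 + 0.31·7.3 + 0.41·4.2 = 7.345.
E[X²] = 0.28·144.36 + 0.31·57.7 + 0.41·18.13 = 65.7411.
Var(X) = E[X²] − (E[X])² = 65.7411 − 53.949 = 11.7921.
SD(X) = √11.7921 = 3.43396.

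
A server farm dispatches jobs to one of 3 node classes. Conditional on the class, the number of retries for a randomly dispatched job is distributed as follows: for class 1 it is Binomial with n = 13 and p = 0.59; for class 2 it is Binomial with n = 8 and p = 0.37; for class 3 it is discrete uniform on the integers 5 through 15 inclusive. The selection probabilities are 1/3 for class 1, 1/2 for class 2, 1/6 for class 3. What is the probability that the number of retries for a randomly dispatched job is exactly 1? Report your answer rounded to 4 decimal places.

0.0584

Conditional on each class, P(X = 1): 1: 0.000173062; 2: 0.116594; 3: 0.
By total probability, P(X = 1) = 0.333333·0.000173062 + 0.5·0.116594 + 0.166667·0 = 0.0583546.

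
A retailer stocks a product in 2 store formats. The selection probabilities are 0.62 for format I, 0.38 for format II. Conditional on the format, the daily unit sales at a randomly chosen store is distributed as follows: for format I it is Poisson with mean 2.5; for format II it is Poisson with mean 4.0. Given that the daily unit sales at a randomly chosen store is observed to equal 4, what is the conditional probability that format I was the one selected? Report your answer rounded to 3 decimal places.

Likelihoods P(X=4 | ·): I: 0.133602; II: 0.195367.
Posterior ∝ prior × likelihood. Numerator for I: 0.62·0.133602 = 0.0828332.
Normalizing constant: 0.62·0.133602 + 0.38·0.195367 = 0.157073.
P(I | observation) = 0.0828332 / 0.157073 = 0.527356.

0.527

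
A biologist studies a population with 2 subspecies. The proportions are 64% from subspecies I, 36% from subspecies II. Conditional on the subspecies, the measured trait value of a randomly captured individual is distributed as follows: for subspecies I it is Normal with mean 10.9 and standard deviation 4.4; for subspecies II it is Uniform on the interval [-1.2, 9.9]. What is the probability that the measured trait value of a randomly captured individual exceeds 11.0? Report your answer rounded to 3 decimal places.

Conditional on each subspecies, P(X > 11.0): I: 0.490934; II: 0.
By total probability, P(X > 11.0) = 0.64·0.490934 + 0.36·0 = 0.314198.

0.314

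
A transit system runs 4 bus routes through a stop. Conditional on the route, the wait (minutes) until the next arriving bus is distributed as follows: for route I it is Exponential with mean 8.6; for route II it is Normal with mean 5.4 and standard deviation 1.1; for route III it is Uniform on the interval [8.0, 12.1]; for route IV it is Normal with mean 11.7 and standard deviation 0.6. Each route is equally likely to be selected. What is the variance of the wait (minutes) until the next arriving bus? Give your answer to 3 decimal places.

Per component, I: μ=8.6, E[X²]=147.92; II: μ=5.4, E[X²]=30.37; III: μ=10.05, E[X²]=102.403; IV: μ=11.7, E[X²]=137.25.
E[X] = 0.25·8.6 + 0.25·5.4 + 0.25·10.05 + 0.25·11.7 = 8.9375.
E[X²] = 0.25·147.92 + 0.25·30.37 + 0.25·102.403 + 0.25·137.25 = 104.486.
Var(X) = E[X²] − (E[X])² = 104.486 − 79.8789 = 24.6069.

24.607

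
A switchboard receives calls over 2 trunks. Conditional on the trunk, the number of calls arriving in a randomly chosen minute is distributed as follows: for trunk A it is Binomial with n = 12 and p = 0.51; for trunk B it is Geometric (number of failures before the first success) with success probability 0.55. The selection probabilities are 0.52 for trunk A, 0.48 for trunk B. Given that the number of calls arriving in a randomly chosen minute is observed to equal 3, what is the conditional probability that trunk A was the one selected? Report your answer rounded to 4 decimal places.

0.5067

Likelihoods P(X=3 | ·): A: 0.0475224; B: 0.0501187.
Posterior ∝ prior × likelihood. Numerator for A: 0.52·0.0475224 = 0.0247116.
Normalizing constant: 0.52·0.0475224 + 0.48·0.0501187 = 0.0487686.
P(A | observation) = 0.0247116 / 0.0487686 = 0.506712.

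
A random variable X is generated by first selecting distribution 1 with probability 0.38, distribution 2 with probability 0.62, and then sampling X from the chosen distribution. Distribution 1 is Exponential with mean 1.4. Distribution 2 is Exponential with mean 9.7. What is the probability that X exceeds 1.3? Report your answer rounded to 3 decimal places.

Conditional on each component, P(X > 1.3): 1: 0.395118; 2: 0.874572.
By total probability, P(X > 1.3) = 0.38·0.395118 + 0.62·0.874572 = 0.692379.

0.692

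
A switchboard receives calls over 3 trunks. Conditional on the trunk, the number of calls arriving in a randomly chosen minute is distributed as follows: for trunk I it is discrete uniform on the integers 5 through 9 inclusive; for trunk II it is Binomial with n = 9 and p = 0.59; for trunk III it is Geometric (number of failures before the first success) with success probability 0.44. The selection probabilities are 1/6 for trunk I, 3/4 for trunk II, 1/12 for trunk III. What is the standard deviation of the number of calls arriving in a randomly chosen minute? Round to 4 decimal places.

2.0096

Per component, I: μ=7, E[X²]=51; II: μ=5.31, E[X²]=30.3732; III: μ=1.27273, E[X²]=4.5124.
E[X] = 0.166667·7 + 0.75·5.31 + 0.0833333·1.27273 = 5.25523.
E[X²] = 0.166667·51 + 0.75·30.3732 + 0.0833333·4.5124 = 31.6559.
Var(X) = E[X²] − (E[X])² = 31.6559 − 27.6174 = 4.03852.
SD(X) = √4.03852 = 2.00961.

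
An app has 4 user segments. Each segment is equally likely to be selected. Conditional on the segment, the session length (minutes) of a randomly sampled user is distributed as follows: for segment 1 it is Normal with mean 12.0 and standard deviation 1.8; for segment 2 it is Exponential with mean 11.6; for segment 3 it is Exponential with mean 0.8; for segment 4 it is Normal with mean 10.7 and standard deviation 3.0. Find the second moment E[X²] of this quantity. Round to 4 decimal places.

For each component E[X²] = Var + (mean)², giving 1: 147.24; 2: 269.12; 3: 1.28; 4: 123.49.
Overall E[X²] = 0.25·147.24 + 0.25·269.12 + 0.25·1.28 + 0.25·123.49 = 135.282.

135.2825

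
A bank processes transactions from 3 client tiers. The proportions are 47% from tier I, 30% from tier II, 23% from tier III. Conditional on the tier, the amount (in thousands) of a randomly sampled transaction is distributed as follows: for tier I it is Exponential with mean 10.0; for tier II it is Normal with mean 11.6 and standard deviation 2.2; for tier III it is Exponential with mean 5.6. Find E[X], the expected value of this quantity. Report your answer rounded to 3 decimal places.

Component means — I: 10; II: 11.6; III: 5.6.
E[X] = 0.47·10 + 0.3·11.6 + 0.23·5.6 = 9.468.

9.468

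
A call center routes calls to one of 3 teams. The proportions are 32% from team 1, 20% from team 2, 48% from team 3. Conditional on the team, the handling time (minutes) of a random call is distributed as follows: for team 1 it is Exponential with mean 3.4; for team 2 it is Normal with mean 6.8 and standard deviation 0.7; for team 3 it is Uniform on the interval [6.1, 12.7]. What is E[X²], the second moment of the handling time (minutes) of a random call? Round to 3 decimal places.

60.900

For each component E[X²] = Var + (mean)², giving 1: 23.12; 2: 46.73; 3: 91.99.
Overall E[X²] = 0.32·23.12 + 0.2·46.73 + 0.48·91.99 = 60.8996.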